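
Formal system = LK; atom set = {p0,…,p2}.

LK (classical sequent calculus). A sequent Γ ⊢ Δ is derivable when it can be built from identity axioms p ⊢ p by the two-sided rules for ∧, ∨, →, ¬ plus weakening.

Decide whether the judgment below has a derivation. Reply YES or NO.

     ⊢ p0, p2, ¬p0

Derivation (root first):
[¬R]  ⊢ p0, p2, ¬p0
  [WR] p0 ⊢ p0, p2
    [Ax] p0 ⊢ p0

Result: YES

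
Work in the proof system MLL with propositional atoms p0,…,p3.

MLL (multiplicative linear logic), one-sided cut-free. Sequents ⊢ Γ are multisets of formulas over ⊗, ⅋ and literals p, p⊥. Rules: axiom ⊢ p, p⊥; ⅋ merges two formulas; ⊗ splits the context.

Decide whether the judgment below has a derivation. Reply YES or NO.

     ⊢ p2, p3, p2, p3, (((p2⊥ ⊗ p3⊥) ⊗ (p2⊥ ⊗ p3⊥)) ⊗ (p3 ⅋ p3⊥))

Derivation trace:
[⊗]  ⊢ p2, p3, p2, p3, (((p2⊥ ⊗ p3⊥) ⊗ (p2⊥ ⊗ p3⊥)) ⊗ (p3 ⅋ p3⊥))
  [⊗]  ⊢ p2, p3, p2, p3, ((p2⊥ ⊗ p3⊥) ⊗ (p2⊥ ⊗ p3⊥))
    [⊗]  ⊢ p2, p3, (p2⊥ ⊗ p3⊥)
      [Ax]  ⊢ p2, p2⊥
      [Ax]  ⊢ p3, p3⊥
    [⊗]  ⊢ p2, p3, (p2⊥ ⊗ p3⊥)
      [Ax]  ⊢ p2, p2⊥
      [Ax]  ⊢ p3, p3⊥
  [⅋]  ⊢ (p3 ⅋ p3⊥)
    [Ax]  ⊢ p3, p3⊥

Result: YES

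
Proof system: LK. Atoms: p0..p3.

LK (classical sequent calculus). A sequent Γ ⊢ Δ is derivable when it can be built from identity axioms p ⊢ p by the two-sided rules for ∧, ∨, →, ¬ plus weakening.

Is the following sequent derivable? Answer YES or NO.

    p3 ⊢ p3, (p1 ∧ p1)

Derivation trace:
[∧R] p3 ⊢ p3, (p1 ∧ p1)
  [WR] p3 ⊢ p3, p1
    [Ax] p3 ⊢ p3
  [WR] p3 ⊢ p3, p1
    [Ax] p3 ⊢ p3

Result: YES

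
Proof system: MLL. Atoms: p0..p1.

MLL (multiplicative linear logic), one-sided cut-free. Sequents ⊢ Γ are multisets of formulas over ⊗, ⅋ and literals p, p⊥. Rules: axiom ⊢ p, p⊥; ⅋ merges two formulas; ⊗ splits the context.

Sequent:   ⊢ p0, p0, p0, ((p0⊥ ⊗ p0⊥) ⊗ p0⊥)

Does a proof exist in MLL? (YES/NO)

Derivation (root first):
[⊗]  ⊢ p0, p0, p0, ((p0⊥ ⊗ p0⊥) ⊗ p0⊥)
  [⊗]  ⊢ p0, p0, (p0⊥ ⊗ p0⊥)
    [Ax]  ⊢ p0, p0⊥
    [Ax]  ⊢ p0, p0⊥
  [Ax]  ⊢ p0, p0⊥

Result: YES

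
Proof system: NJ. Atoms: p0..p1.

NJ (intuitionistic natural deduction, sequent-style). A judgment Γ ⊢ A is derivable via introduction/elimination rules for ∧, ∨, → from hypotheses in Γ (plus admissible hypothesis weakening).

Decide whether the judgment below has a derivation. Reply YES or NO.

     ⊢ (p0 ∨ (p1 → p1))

Proof tree:
[∨I₂]  ⊢ (p0 ∨ (p1 → p1))
  [→I]  ⊢ (p1 → p1)
    [Ax] p1 ⊢ p1

Result: YES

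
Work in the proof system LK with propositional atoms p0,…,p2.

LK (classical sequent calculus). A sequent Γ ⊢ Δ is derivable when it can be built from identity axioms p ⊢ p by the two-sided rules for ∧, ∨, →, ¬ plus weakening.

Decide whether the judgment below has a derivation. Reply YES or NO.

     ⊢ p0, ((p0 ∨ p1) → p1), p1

Derivation (root first):
[WR]  ⊢ p0, ((p0 ∨ p1) → p1), p1
  [→R]  ⊢ p0, ((p0 ∨ p1) → p1)
    [∨L] (p0 ∨ p1) ⊢ p1, p0
      [Ax] p0 ⊢ p0
      [Ax] p1 ⊢ p1

Result: YES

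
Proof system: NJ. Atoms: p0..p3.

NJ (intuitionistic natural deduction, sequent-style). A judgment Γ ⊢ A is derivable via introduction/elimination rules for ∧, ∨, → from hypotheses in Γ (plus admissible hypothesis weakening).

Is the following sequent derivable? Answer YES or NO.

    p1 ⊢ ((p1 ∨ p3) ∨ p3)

Derivation (root first):
[∨I₁] p1 ⊢ ((p1 ∨ p3) ∨ p3)
  [∨I₁] p1 ⊢ (p1 ∨ p3)
    [Ax] p1 ⊢ p1

Result: YES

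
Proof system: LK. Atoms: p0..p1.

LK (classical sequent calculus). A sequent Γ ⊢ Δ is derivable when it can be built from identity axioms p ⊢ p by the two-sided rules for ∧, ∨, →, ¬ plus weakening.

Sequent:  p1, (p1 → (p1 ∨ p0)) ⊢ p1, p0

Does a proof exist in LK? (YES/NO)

Derivation (root first):
[→L] p1, (p1 → (p1 ∨ p0)) ⊢ p1, p0
  [Ax] p1 ⊢ p1
  [∨L] (p1 ∨ p0) ⊢ p1, p0
    [Ax] p1 ⊢ p1
    [Ax] p0 ⊢ p0

Result: YES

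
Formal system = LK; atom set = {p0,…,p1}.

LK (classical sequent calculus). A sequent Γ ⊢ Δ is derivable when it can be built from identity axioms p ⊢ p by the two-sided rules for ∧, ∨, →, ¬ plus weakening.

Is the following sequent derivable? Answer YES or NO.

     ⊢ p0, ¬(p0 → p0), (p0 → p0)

Proof tree:
[→R]  ⊢ p0, ¬(p0 → p0), (p0 → p0)
  [¬R] p0 ⊢ p0, p0, ¬(p0 → p0)
    [WR] p0, (p0 → p0) ⊢ p0, p0
      [→L] p0, (p0 → p0) ⊢ p0
        [Ax] p0 ⊢ p0
        [Ax] p0 ⊢ p0

Result: YES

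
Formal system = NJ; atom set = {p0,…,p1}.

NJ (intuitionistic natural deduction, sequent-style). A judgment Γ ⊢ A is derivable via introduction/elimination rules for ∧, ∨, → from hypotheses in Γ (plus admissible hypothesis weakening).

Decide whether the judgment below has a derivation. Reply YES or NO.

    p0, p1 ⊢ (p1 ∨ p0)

Proof tree:
[Wk] p0, p1 ⊢ (p1 ∨ p0)
  [∨I₂] p0 ⊢ (p1 ∨ p0)
    [Ax] p0 ⊢ p0

Result: YES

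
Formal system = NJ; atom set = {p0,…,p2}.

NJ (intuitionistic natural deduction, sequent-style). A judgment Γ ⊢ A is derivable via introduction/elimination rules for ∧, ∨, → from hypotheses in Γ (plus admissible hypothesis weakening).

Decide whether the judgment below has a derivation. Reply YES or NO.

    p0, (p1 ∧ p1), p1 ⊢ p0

Derivation trace:
[Wk] p0, (p1 ∧ p1), p1 ⊢ p0
  [Wk] p0, (p1 ∧ p1) ⊢ p0
    [Ax] p0 ⊢ p0

Result: YES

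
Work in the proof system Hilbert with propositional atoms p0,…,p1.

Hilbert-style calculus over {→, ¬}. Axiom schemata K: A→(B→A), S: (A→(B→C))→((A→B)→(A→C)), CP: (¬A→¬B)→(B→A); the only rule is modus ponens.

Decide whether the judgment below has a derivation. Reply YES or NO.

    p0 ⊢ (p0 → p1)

Search for a countermodel by truth-table:
  v=00: Γ:[p0=F] Δ:[(p0 → p1)=T] refutes=False
  v=01: Γ:[p0=F] Δ:[(p0 → p1)=T] refutes=False
  v=10: Γ:[p0=T] Δ:[(p0 → p1)=F] refutes=True  ← countermodel

Result: NO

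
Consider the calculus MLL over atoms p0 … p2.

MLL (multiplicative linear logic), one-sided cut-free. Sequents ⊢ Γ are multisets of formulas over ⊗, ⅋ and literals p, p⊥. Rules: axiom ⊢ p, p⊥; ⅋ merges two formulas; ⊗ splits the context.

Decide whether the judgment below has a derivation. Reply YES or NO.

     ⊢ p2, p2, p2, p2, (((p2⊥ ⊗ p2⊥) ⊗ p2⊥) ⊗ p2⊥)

Derivation (root first):
[⊗]  ⊢ p2, p2, p2, p2, (((p2⊥ ⊗ p2⊥) ⊗ p2⊥) ⊗ p2⊥)
  [⊗]  ⊢ p2, p2, p2, ((p2⊥ ⊗ p2⊥) ⊗ p2⊥)
    [⊗]  ⊢ p2, p2, (p2⊥ ⊗ p2⊥)
      [Ax]  ⊢ p2, p2⊥
      [Ax]  ⊢ p2, p2⊥
    [Ax]  ⊢ p2, p2⊥
  [Ax]  ⊢ p2, p2⊥

Result: YES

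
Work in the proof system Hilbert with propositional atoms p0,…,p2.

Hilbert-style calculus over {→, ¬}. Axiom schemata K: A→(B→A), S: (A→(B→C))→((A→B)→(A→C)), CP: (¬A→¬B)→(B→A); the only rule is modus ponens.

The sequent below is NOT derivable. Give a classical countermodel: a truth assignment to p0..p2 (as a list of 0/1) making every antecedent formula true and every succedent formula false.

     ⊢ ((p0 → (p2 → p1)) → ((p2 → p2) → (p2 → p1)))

Truth-table refutation:
  v=000: Γ:[] Δ:[((p0 → (p2 → p1)) → ((p2 → p2) → (p2 → p1)))=T] refutes=False
  v=001: Γ:[] Δ:[((p0 → (p2 → p1)) → ((p2 → p2) → (p2 → p1)))=F] refutes=True  ← countermodel

Result: [0, 0, 1]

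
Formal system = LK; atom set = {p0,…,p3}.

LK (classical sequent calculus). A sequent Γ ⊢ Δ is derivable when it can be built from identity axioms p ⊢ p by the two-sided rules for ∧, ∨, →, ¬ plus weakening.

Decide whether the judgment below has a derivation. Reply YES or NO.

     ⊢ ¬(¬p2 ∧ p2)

Proof tree:
[¬R]  ⊢ ¬(¬p2 ∧ p2)
  [∧L] (¬p2 ∧ p2) ⊢ 
    [¬L] p2, ¬p2 ⊢ 
      [Ax] p2 ⊢ p2

Result: YES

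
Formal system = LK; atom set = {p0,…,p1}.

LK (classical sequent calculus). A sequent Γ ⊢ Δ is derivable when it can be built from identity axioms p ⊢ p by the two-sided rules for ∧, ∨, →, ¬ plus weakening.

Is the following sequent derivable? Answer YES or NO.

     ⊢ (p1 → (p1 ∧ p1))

Derivation trace:
[→R]  ⊢ (p1 → (p1 ∧ p1))
  [∧R] p1 ⊢ (p1 ∧ p1)
    [Ax] p1 ⊢ p1
    [Ax] p1 ⊢ p1

Result: YES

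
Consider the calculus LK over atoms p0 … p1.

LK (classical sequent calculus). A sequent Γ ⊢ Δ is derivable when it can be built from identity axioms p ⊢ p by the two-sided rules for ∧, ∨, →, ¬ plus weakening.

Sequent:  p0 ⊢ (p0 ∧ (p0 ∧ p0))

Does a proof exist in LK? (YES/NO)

Proof tree:
[∧R] p0 ⊢ (p0 ∧ (p0 ∧ p0))
  [Ax] p0 ⊢ p0
  [∧R] p0 ⊢ (p0 ∧ p0)
    [Ax] p0 ⊢ p0
    [Ax] p0 ⊢ p0

Result: YES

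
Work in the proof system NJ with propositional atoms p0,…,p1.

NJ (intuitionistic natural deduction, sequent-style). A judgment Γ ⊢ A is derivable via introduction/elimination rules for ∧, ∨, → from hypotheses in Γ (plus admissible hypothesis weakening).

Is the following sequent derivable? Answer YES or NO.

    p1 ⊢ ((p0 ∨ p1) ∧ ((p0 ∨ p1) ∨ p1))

Derivation trace:
[∧I] p1 ⊢ ((p0 ∨ p1) ∧ ((p0 ∨ p1) ∨ p1))
  [∨I₂] p1 ⊢ (p0 ∨ p1)
    [Ax] p1 ⊢ p1
  [∨I₁] p1 ⊢ ((p0 ∨ p1) ∨ p1)
    [∨I₂] p1 ⊢ (p0 ∨ p1)
      [Ax] p1 ⊢ p1

Result: YES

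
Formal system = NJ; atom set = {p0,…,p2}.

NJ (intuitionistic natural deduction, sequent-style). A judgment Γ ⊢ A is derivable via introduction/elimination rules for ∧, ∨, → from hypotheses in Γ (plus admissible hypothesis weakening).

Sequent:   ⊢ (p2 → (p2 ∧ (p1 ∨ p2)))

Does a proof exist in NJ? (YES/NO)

Derivation trace:
[→I]  ⊢ (p2 → (p2 ∧ (p1 ∨ p2)))
  [∧I] p2 ⊢ (p2 ∧ (p1 ∨ p2))
    [Ax] p2 ⊢ p2
    [∨I₂] p2 ⊢ (p1 ∨ p2)
      [Ax] p2 ⊢ p2

Result: YES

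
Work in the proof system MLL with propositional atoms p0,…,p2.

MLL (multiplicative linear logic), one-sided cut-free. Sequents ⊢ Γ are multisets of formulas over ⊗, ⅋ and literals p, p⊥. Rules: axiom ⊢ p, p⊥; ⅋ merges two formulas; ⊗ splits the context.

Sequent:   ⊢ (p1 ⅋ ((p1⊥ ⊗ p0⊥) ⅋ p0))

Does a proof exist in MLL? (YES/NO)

Proof tree:
[⅋]  ⊢ (p1 ⅋ ((p1⊥ ⊗ p0⊥) ⅋ p0))
  [⅋]  ⊢ p1, ((p1⊥ ⊗ p0⊥) ⅋ p0)
    [⊗]  ⊢ p1, p0, (p1⊥ ⊗ p0⊥)
      [Ax]  ⊢ p1, p1⊥
      [Ax]  ⊢ p0, p0⊥

Result: YES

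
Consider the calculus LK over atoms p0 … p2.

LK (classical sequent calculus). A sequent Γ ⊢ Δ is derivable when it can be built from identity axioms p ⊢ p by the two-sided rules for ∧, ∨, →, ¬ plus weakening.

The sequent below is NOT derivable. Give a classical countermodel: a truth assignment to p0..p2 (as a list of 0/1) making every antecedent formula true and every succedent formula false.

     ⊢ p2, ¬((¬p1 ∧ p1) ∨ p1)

Truth-table refutation:
  v=000: Γ:[] Δ:[p2=F, ¬((¬p1 ∧ p1) ∨ p1)=T] refutes=False
  v=001: Γ:[] Δ:[p2=T, ¬((¬p1 ∧ p1) ∨ p1)=T] refutes=False
  v=010: Γ:[] Δ:[p2=F, ¬((¬p1 ∧ p1) ∨ p1)=F] refutes=True  ← countermodel

Result: [0, 1, 0]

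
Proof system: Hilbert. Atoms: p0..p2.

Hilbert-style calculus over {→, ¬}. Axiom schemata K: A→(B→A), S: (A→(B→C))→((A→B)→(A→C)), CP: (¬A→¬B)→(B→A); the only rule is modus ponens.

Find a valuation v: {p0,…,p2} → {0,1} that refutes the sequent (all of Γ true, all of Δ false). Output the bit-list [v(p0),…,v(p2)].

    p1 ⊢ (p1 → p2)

Enumerate valuations to refute Γ ⊢ Δ:
  v=000: Γ:[p1=F] Δ:[(p1 → p2)=T] refutes=False
  v=001: Γ:[p1=F] Δ:[(p1 → p2)=T] refutes=False
  v=010: Γ:[p1=T] Δ:[(p1 → p2)=F] refutes=True  ← countermodel

Result: [0, 1, 0]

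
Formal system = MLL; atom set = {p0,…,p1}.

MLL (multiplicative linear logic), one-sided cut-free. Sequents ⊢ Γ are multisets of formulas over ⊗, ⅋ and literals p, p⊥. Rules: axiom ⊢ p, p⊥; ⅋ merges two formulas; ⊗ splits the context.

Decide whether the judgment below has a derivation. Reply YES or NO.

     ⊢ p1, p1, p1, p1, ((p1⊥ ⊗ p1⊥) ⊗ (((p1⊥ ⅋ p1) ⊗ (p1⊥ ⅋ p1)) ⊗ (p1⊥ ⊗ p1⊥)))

Derivation trace:
[⊗]  ⊢ p1, p1, p1, p1, ((p1⊥ ⊗ p1⊥) ⊗ (((p1⊥ ⅋ p1) ⊗ (p1⊥ ⅋ p1)) ⊗ (p1⊥ ⊗ p1⊥)))
  [⊗]  ⊢ p1, p1, (p1⊥ ⊗ p1⊥)
    [Ax]  ⊢ p1, p1⊥
    [Ax]  ⊢ p1, p1⊥
  [⊗]  ⊢ p1, p1, (((p1⊥ ⅋ p1) ⊗ (p1⊥ ⅋ p1)) ⊗ (p1⊥ ⊗ p1⊥))
    [⊗]  ⊢ ((p1⊥ ⅋ p1) ⊗ (p1⊥ ⅋ p1))
      [⅋]  ⊢ (p1⊥ ⅋ p1)
        [Ax]  ⊢ p1, p1⊥
      [⅋]  ⊢ (p1⊥ ⅋ p1)
        [Ax]  ⊢ p1, p1⊥
    [⊗]  ⊢ p1, p1, (p1⊥ ⊗ p1⊥)
      [Ax]  ⊢ p1, p1⊥
      [Ax]  ⊢ p1, p1⊥

Result: YES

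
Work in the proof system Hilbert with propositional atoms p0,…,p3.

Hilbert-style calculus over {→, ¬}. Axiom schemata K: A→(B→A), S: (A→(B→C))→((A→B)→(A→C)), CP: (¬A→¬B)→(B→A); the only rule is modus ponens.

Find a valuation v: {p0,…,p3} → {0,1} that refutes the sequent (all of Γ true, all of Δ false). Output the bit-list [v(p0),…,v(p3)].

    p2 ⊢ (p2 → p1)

Enumerate valuations to refute Γ ⊢ Δ:
  v=0000: Γ:[p2=F] Δ:[(p2 → p1)=T] refutes=False
  v=0001: Γ:[p2=F] Δ:[(p2 → p1)=T] refutes=False
  v=0010: Γ:[p2=T] Δ:[(p2 → p1)=F] refutes=True  ← countermodel

Result: [0, 0, 1, 0]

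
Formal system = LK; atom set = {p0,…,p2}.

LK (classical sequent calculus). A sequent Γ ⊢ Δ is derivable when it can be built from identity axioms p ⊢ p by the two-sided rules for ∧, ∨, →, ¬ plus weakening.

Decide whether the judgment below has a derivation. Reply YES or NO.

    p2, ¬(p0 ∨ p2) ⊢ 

Derivation trace:
[¬L] p2, ¬(p0 ∨ p2) ⊢ 
  [∨R] p2 ⊢ (p0 ∨ p2)
    [WR] p2 ⊢ p2, p0
      [Ax] p2 ⊢ p2

Result: YES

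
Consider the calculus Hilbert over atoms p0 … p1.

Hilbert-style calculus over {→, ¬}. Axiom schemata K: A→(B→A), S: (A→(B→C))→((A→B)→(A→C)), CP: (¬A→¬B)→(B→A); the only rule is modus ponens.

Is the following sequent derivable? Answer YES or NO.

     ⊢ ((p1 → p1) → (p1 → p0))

Search for a countermodel by truth-table:
  v=00: Γ:[] Δ:[((p1 → p1) → (p1 → p0))=T] refutes=False
  v=01: Γ:[] Δ:[((p1 → p1) → (p1 → p0))=F] refutes=True  ← countermodel

Result: NO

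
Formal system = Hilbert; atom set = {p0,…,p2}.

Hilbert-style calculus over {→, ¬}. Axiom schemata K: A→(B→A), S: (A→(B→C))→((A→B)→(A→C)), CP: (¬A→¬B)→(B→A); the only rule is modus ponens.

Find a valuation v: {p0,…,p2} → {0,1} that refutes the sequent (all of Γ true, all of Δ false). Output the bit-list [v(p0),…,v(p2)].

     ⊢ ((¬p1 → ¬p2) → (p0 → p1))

Search for a countermodel by truth-table:
  v=000: Γ:[] Δ:[((¬p1 → ¬p2) → (p0 → p1))=T] refutes=False
  v=001: Γ:[] Δ:[((¬p1 → ¬p2) → (p0 → p1))=T] refutes=False
  v=010: Γ:[] Δ:[((¬p1 → ¬p2) → (p0 → p1))=T] refutes=False
  v=011: Γ:[] Δ:[((¬p1 → ¬p2) → (p0 → p1))=T] refutes=False
  v=100: Γ:[] Δ:[((¬p1 → ¬p2) → (p0 → p1))=F] refutes=True  ← countermodel

Result: [1, 0, 0]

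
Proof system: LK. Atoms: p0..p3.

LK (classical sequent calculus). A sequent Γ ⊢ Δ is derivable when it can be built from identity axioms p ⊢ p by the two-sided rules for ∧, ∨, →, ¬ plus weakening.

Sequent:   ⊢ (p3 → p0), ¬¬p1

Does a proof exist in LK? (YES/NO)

Truth-table refutation:
  v=0000: Γ:[] Δ:[(p3 → p0)=T, ¬¬p1=F] refutes=False
  v=0001: Γ:[] Δ:[(p3 → p0)=F, ¬¬p1=F] refutes=True  ← countermodel

Result: NO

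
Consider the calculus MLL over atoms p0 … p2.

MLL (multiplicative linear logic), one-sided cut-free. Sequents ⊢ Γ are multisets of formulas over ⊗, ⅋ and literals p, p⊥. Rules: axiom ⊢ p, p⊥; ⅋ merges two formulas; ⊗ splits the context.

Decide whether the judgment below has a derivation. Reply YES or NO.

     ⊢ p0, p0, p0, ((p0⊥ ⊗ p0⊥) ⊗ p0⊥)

Derivation trace:
[⊗]  ⊢ p0, p0, p0, ((p0⊥ ⊗ p0⊥) ⊗ p0⊥)
  [⊗]  ⊢ p0, p0, (p0⊥ ⊗ p0⊥)
    [Ax]  ⊢ p0, p0⊥
    [Ax]  ⊢ p0, p0⊥
  [Ax]  ⊢ p0, p0⊥

Result: YES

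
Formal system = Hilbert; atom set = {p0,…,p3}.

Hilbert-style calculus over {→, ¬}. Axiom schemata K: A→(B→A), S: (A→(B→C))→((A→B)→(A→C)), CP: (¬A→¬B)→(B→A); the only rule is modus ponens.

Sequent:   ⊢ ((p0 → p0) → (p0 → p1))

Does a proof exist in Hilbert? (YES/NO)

Search for a countermodel by truth-table:
  v=0000: Γ:[] Δ:[((p0 → p0) → (p0 → p1))=T] refutes=False
  v=0001: Γ:[] Δ:[((p0 → p0) → (p0 → p1))=T] refutes=False
  v=0010: Γ:[] Δ:[((p0 → p0) → (p0 → p1))=T] refutes=False
  v=0011: Γ:[] Δ:[((p0 → p0) → (p0 → p1))=T] refutes=False
  v=0100: Γ:[] Δ:[((p0 → p0) → (p0 → p1))=T] refutes=False
  v=0101: Γ:[] Δ:[((p0 → p0) → (p0 → p1))=T] refutes=False
  v=0110: Γ:[] Δ:[((p0 → p0) → (p0 → p1))=T] refutes=False
  v=0111: Γ:[] Δ:[((p0 → p0) → (p0 → p1))=T] refutes=False
  v=1000: Γ:[] Δ:[((p0 → p0) → (p0 → p1))=F] refutes=True  ← countermodel

Result: NO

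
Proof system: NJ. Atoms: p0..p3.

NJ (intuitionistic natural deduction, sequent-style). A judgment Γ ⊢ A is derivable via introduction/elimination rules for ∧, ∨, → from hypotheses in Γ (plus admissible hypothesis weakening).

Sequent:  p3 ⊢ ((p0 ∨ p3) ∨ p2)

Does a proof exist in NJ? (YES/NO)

Derivation trace:
[∨I₁] p3 ⊢ ((p0 ∨ p3) ∨ p2)
  [∨I₂] p3 ⊢ (p0 ∨ p3)
    [Ax] p3 ⊢ p3

Result: YES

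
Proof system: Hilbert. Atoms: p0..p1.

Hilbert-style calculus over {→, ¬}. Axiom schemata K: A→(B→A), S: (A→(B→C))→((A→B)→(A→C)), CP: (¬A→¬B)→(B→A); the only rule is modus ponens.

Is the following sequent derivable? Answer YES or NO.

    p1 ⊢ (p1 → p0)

Search for a countermodel by truth-table:
  v=00: Γ:[p1=F] Δ:[(p1 → p0)=T] refutes=False
  v=01: Γ:[p1=T] Δ:[(p1 → p0)=F] refutes=True  ← countermodel

Result: NO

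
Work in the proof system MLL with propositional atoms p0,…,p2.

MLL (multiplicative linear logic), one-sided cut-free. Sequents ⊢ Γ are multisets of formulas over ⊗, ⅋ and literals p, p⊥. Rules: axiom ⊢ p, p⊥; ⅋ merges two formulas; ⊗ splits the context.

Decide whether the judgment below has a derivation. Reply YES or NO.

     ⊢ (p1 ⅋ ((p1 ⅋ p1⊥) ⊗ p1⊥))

Derivation (root first):
[⅋]  ⊢ (p1 ⅋ ((p1 ⅋ p1⊥) ⊗ p1⊥))
  [⊗]  ⊢ p1, ((p1 ⅋ p1⊥) ⊗ p1⊥)
    [⅋]  ⊢ (p1 ⅋ p1⊥)
      [Ax]  ⊢ p1, p1⊥
    [Ax]  ⊢ p1, p1⊥

Result: YES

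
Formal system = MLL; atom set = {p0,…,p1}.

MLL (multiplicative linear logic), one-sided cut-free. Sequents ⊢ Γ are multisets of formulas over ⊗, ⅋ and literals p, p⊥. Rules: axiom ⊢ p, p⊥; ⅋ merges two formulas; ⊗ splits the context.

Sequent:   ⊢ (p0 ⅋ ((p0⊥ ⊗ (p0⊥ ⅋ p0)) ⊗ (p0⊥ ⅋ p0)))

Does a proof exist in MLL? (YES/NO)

Derivation (root first):
[⅋]  ⊢ (p0 ⅋ ((p0⊥ ⊗ (p0⊥ ⅋ p0)) ⊗ (p0⊥ ⅋ p0)))
  [⊗]  ⊢ p0, ((p0⊥ ⊗ (p0⊥ ⅋ p0)) ⊗ (p0⊥ ⅋ p0))
    [⊗]  ⊢ p0, (p0⊥ ⊗ (p0⊥ ⅋ p0))
      [Ax]  ⊢ p0, p0⊥
      [⅋]  ⊢ (p0⊥ ⅋ p0)
        [Ax]  ⊢ p0, p0⊥
    [⅋]  ⊢ (p0⊥ ⅋ p0)
      [Ax]  ⊢ p0, p0⊥

Result: YES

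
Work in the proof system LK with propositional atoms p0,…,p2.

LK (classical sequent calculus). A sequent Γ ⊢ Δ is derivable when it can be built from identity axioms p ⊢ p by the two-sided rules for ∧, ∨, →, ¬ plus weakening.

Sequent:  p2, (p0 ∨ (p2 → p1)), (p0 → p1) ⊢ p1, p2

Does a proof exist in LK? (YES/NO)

Derivation trace:
[→L] p2, (p0 ∨ (p2 → p1)), (p0 → p1) ⊢ p1, p2
  [∨L] p2, (p0 ∨ (p2 → p1)) ⊢ p1, p0
    [Ax] p0 ⊢ p0
    [→L] p2, (p2 → p1) ⊢ p1
      [Ax] p2 ⊢ p2
      [Ax] p1 ⊢ p1
  [WL] p2, p1 ⊢ p2
    [Ax] p2 ⊢ p2

Result: YES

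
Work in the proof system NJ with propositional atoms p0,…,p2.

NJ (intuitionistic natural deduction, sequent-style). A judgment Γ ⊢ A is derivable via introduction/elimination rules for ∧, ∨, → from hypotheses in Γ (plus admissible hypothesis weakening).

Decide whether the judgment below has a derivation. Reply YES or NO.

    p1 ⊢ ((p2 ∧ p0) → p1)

Derivation (root first):
[→I] p1 ⊢ ((p2 ∧ p0) → p1)
  [Wk] p1, (p2 ∧ p0) ⊢ p1
    [Ax] p1 ⊢ p1

Result: YES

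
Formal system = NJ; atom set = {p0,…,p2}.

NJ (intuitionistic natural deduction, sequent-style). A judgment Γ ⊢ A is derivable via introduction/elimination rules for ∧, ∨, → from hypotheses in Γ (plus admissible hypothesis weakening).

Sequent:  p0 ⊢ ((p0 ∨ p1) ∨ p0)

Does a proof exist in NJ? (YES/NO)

Derivation trace:
[∨I₁] p0 ⊢ ((p0 ∨ p1) ∨ p0)
  [∨I₁] p0 ⊢ (p0 ∨ p1)
    [Ax] p0 ⊢ p0

Result: YES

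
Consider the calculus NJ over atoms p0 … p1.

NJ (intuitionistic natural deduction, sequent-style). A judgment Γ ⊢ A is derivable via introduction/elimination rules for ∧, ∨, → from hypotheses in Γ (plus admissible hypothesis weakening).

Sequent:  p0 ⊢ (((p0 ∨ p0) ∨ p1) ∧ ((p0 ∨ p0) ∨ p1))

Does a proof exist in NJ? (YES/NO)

Proof tree:
[∧I] p0 ⊢ (((p0 ∨ p0) ∨ p1) ∧ ((p0 ∨ p0) ∨ p1))
  [∨I₁] p0 ⊢ ((p0 ∨ p0) ∨ p1)
    [∨I₂] p0 ⊢ (p0 ∨ p0)
      [Ax] p0 ⊢ p0
  [∨I₁] p0 ⊢ ((p0 ∨ p0) ∨ p1)
    [∨I₂] p0 ⊢ (p0 ∨ p0)
      [Ax] p0 ⊢ p0

Result: YES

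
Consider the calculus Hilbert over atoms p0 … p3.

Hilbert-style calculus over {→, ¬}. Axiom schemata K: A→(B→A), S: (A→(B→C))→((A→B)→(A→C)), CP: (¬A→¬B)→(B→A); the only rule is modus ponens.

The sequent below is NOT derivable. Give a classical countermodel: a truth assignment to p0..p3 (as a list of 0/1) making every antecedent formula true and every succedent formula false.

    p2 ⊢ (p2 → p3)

Enumerate valuations to refute Γ ⊢ Δ:
  v=0000: Γ:[p2=F] Δ:[(p2 → p3)=T] refutes=False
  v=0001: Γ:[p2=F] Δ:[(p2 → p3)=T] refutes=False
  v=0010: Γ:[p2=T] Δ:[(p2 → p3)=F] refutes=True  ← countermodel

Result: [0, 0, 1, 0]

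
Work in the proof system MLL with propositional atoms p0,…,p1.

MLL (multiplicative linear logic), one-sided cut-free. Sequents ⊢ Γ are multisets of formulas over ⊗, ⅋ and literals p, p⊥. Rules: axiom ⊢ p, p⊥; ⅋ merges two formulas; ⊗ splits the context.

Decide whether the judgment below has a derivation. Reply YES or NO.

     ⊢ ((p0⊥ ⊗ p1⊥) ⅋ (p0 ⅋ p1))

Proof tree:
[⅋]  ⊢ ((p0⊥ ⊗ p1⊥) ⅋ (p0 ⅋ p1))
  [⅋]  ⊢ (p0⊥ ⊗ p1⊥), (p0 ⅋ p1)
    [⊗]  ⊢ p0, p1, (p0⊥ ⊗ p1⊥)
      [Ax]  ⊢ p0, p0⊥
      [Ax]  ⊢ p1, p1⊥

Result: YES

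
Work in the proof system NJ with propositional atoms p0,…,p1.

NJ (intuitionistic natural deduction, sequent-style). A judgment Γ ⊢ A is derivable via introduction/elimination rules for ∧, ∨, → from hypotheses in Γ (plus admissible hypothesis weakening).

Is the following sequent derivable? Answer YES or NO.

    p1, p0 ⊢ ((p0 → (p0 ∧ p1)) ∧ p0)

Derivation trace:
[∧I] p1, p0 ⊢ ((p0 → (p0 ∧ p1)) ∧ p0)
  [→I] p1 ⊢ (p0 → (p0 ∧ p1))
    [∧I] p1, p0 ⊢ (p0 ∧ p1)
      [Ax] p0 ⊢ p0
      [Ax] p1 ⊢ p1
  [Ax] p0 ⊢ p0

Result: YES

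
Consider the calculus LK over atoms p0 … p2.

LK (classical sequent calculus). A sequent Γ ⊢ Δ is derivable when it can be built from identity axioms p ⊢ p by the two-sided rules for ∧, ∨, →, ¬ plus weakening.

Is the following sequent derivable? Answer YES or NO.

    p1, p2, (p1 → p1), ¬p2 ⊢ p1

Derivation trace:
[¬L] p1, p2, (p1 → p1), ¬p2 ⊢ p1
  [→L] p1, p2, (p1 → p1) ⊢ p1, p2
    [WR] p2, p1 ⊢ p2, p1
      [WL] p2, p1 ⊢ p2
        [Ax] p2 ⊢ p2
    [WR] p2, p1 ⊢ p2, p1
      [WL] p2, p1 ⊢ p2
        [Ax] p2 ⊢ p2

Result: YES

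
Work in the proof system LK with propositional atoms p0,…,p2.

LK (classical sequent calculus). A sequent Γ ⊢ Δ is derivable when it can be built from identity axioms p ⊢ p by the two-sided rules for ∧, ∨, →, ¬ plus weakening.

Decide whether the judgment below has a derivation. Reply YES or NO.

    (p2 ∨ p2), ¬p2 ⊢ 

Derivation trace:
[¬L] (p2 ∨ p2), ¬p2 ⊢ 
  [∨L] (p2 ∨ p2) ⊢ p2
    [Ax] p2 ⊢ p2
    [Ax] p2 ⊢ p2

Result: YES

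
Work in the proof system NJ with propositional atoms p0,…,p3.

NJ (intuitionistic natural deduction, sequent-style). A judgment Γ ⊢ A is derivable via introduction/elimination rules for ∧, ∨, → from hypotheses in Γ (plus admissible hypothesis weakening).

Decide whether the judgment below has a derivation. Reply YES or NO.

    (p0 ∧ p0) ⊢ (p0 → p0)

Proof tree:
[Wk] (p0 ∧ p0) ⊢ (p0 → p0)
  [→I]  ⊢ (p0 → p0)
    [Ax] p0 ⊢ p0

Result: YES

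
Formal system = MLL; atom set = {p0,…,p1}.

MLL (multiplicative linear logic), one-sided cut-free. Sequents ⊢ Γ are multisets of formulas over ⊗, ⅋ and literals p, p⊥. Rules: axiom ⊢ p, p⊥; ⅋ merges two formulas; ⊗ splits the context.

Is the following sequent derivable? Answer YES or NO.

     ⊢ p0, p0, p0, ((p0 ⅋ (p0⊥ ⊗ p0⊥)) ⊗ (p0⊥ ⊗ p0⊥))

Proof tree:
[⊗]  ⊢ p0, p0, p0, ((p0 ⅋ (p0⊥ ⊗ p0⊥)) ⊗ (p0⊥ ⊗ p0⊥))
  [⅋]  ⊢ p0, (p0 ⅋ (p0⊥ ⊗ p0⊥))
    [⊗]  ⊢ p0, p0, (p0⊥ ⊗ p0⊥)
      [Ax]  ⊢ p0, p0⊥
      [Ax]  ⊢ p0, p0⊥
  [⊗]  ⊢ p0, p0, (p0⊥ ⊗ p0⊥)
    [Ax]  ⊢ p0, p0⊥
    [Ax]  ⊢ p0, p0⊥

Result: YES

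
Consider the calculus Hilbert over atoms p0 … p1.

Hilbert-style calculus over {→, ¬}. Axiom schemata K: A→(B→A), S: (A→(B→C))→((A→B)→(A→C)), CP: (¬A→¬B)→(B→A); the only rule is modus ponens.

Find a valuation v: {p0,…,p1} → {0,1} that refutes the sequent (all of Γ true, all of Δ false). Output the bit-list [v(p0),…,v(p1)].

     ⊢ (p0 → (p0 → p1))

Enumerate valuations to refute Γ ⊢ Δ:
  v=00: Γ:[] Δ:[(p0 → (p0 → p1))=T] refutes=False
  v=01: Γ:[] Δ:[(p0 → (p0 → p1))=T] refutes=False
  v=10: Γ:[] Δ:[(p0 → (p0 → p1))=F] refutes=True  ← countermodel

Result: [1, 0]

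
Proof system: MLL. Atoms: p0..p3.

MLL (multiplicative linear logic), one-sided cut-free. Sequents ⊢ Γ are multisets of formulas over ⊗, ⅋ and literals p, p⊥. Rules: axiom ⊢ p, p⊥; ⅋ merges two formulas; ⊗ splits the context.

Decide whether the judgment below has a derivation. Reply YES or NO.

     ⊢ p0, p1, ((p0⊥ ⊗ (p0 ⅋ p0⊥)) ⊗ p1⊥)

Derivation trace:
[⊗]  ⊢ p0, p1, ((p0⊥ ⊗ (p0 ⅋ p0⊥)) ⊗ p1⊥)
  [⊗]  ⊢ p0, (p0⊥ ⊗ (p0 ⅋ p0⊥))
    [Ax]  ⊢ p0, p0⊥
    [⅋]  ⊢ (p0 ⅋ p0⊥)
      [Ax]  ⊢ p0, p0⊥
  [Ax]  ⊢ p1, p1⊥

Result: YES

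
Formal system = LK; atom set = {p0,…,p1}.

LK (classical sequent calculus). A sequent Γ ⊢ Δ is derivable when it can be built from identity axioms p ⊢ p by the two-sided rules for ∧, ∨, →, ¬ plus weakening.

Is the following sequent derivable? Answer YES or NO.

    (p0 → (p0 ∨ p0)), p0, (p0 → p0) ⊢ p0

Derivation trace:
[→L] (p0 → (p0 ∨ p0)), p0, (p0 → p0) ⊢ p0
  [→L] p0, (p0 → (p0 ∨ p0)) ⊢ p0
    [Ax] p0 ⊢ p0
    [∨L] (p0 ∨ p0) ⊢ p0
      [Ax] p0 ⊢ p0
      [Ax] p0 ⊢ p0
  [Ax] p0 ⊢ p0

Result: YES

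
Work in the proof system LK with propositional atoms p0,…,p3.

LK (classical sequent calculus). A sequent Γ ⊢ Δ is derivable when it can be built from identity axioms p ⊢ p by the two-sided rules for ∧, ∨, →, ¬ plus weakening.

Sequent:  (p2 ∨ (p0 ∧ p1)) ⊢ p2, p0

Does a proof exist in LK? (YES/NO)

Derivation (root first):
[∨L] (p2 ∨ (p0 ∧ p1)) ⊢ p2, p0
  [Ax] p2 ⊢ p2
  [∧L] (p0 ∧ p1) ⊢ p0
    [WL] p0, p1 ⊢ p0
      [Ax] p0 ⊢ p0

Result: YES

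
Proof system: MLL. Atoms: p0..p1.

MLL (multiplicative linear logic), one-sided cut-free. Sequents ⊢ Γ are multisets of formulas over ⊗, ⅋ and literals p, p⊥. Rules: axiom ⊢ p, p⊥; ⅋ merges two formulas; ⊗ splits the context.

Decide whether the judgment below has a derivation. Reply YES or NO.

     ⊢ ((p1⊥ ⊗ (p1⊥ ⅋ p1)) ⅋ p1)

Derivation (root first):
[⅋]  ⊢ ((p1⊥ ⊗ (p1⊥ ⅋ p1)) ⅋ p1)
  [⊗]  ⊢ p1, (p1⊥ ⊗ (p1⊥ ⅋ p1))
    [Ax]  ⊢ p1, p1⊥
    [⅋]  ⊢ (p1⊥ ⅋ p1)
      [Ax]  ⊢ p1, p1⊥

Result: YES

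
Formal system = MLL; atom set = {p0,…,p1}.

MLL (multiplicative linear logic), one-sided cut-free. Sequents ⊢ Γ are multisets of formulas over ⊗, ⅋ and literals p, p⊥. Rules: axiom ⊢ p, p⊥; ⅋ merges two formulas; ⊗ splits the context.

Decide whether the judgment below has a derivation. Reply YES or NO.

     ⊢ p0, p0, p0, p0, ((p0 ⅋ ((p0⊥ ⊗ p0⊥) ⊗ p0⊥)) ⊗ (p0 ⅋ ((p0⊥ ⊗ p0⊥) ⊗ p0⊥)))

Proof tree:
[⊗]  ⊢ p0, p0, p0, p0, ((p0 ⅋ ((p0⊥ ⊗ p0⊥) ⊗ p0⊥)) ⊗ (p0 ⅋ ((p0⊥ ⊗ p0⊥) ⊗ p0⊥)))
  [⅋]  ⊢ p0, p0, (p0 ⅋ ((p0⊥ ⊗ p0⊥) ⊗ p0⊥))
    [⊗]  ⊢ p0, p0, p0, ((p0⊥ ⊗ p0⊥) ⊗ p0⊥)
      [⊗]  ⊢ p0, p0, (p0⊥ ⊗ p0⊥)
        [Ax]  ⊢ p0, p0⊥
        [Ax]  ⊢ p0, p0⊥
      [Ax]  ⊢ p0, p0⊥
  [⅋]  ⊢ p0, p0, (p0 ⅋ ((p0⊥ ⊗ p0⊥) ⊗ p0⊥))
    [⊗]  ⊢ p0, p0, p0, ((p0⊥ ⊗ p0⊥) ⊗ p0⊥)
      [⊗]  ⊢ p0, p0, (p0⊥ ⊗ p0⊥)
        [Ax]  ⊢ p0, p0⊥
        [Ax]  ⊢ p0, p0⊥
      [Ax]  ⊢ p0, p0⊥

Result: YES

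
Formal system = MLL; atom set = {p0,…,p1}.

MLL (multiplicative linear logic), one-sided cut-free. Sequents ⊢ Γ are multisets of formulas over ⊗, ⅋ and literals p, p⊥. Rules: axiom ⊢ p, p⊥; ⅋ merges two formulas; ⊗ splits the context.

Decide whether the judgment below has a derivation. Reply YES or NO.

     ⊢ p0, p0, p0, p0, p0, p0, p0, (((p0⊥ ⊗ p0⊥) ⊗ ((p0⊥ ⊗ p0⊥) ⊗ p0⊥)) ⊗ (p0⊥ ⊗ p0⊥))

Proof tree:
[⊗]  ⊢ p0, p0, p0, p0, p0, p0, p0, (((p0⊥ ⊗ p0⊥) ⊗ ((p0⊥ ⊗ p0⊥) ⊗ p0⊥)) ⊗ (p0⊥ ⊗ p0⊥))
  [⊗]  ⊢ p0, p0, p0, p0, p0, ((p0⊥ ⊗ p0⊥) ⊗ ((p0⊥ ⊗ p0⊥) ⊗ p0⊥))
    [⊗]  ⊢ p0, p0, (p0⊥ ⊗ p0⊥)
      [Ax]  ⊢ p0, p0⊥
      [Ax]  ⊢ p0, p0⊥
    [⊗]  ⊢ p0, p0, p0, ((p0⊥ ⊗ p0⊥) ⊗ p0⊥)
      [⊗]  ⊢ p0, p0, (p0⊥ ⊗ p0⊥)
        [Ax]  ⊢ p0, p0⊥
        [Ax]  ⊢ p0, p0⊥
      [Ax]  ⊢ p0, p0⊥
  [⊗]  ⊢ p0, p0, (p0⊥ ⊗ p0⊥)
    [Ax]  ⊢ p0, p0⊥
    [Ax]  ⊢ p0, p0⊥

Result: YES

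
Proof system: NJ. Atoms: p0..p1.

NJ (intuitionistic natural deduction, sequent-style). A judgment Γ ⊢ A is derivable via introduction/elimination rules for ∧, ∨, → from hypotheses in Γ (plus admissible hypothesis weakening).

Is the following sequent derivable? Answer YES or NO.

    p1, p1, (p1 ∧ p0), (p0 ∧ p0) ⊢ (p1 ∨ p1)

Derivation (root first):
[Wk] p1, p1, (p1 ∧ p0), (p0 ∧ p0) ⊢ (p1 ∨ p1)
  [∨I₂] p1, p1, (p1 ∧ p0) ⊢ (p1 ∨ p1)
    [Wk] p1, p1, (p1 ∧ p0) ⊢ p1
      [Wk] p1, p1 ⊢ p1
        [Ax] p1 ⊢ p1

Result: YES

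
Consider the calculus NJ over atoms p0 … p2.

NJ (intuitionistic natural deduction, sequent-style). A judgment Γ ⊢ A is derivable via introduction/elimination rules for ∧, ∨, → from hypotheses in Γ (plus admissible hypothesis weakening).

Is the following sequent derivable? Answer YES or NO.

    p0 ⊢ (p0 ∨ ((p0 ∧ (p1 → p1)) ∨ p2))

Derivation (root first):
[∨I₂] p0 ⊢ (p0 ∨ ((p0 ∧ (p1 → p1)) ∨ p2))
  [∨I₁] p0 ⊢ ((p0 ∧ (p1 → p1)) ∨ p2)
    [∧I] p0 ⊢ (p0 ∧ (p1 → p1))
      [Ax] p0 ⊢ p0
      [→I]  ⊢ (p1 → p1)
        [Ax] p1 ⊢ p1

Result: YES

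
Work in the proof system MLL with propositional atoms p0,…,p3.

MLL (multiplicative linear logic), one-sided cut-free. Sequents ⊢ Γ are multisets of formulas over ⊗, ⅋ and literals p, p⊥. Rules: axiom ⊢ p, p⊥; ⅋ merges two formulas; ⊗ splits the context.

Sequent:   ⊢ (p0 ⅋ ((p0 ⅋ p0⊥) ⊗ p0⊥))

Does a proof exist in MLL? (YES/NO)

Proof tree:
[⅋]  ⊢ (p0 ⅋ ((p0 ⅋ p0⊥) ⊗ p0⊥))
  [⊗]  ⊢ p0, ((p0 ⅋ p0⊥) ⊗ p0⊥)
    [⅋]  ⊢ (p0 ⅋ p0⊥)
      [Ax]  ⊢ p0, p0⊥
    [Ax]  ⊢ p0, p0⊥

Result: YES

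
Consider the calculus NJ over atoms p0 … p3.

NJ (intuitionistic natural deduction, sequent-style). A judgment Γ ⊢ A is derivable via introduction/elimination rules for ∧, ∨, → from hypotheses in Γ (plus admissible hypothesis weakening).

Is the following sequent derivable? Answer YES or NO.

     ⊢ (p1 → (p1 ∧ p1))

Derivation (root first):
[→I]  ⊢ (p1 → (p1 ∧ p1))
  [∧I] p1 ⊢ (p1 ∧ p1)
    [Ax] p1 ⊢ p1
    [Ax] p1 ⊢ p1

Result: YES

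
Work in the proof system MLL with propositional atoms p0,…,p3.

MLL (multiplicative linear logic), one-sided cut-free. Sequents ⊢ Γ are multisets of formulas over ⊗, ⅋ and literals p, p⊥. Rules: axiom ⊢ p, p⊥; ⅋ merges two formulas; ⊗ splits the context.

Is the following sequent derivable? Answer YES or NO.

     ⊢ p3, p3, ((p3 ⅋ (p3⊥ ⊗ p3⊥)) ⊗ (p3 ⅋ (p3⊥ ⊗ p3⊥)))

Proof tree:
[⊗]  ⊢ p3, p3, ((p3 ⅋ (p3⊥ ⊗ p3⊥)) ⊗ (p3 ⅋ (p3⊥ ⊗ p3⊥)))
  [⅋]  ⊢ p3, (p3 ⅋ (p3⊥ ⊗ p3⊥))
    [⊗]  ⊢ p3, p3, (p3⊥ ⊗ p3⊥)
      [Ax]  ⊢ p3, p3⊥
      [Ax]  ⊢ p3, p3⊥
  [⅋]  ⊢ p3, (p3 ⅋ (p3⊥ ⊗ p3⊥))
    [⊗]  ⊢ p3, p3, (p3⊥ ⊗ p3⊥)
      [Ax]  ⊢ p3, p3⊥
      [Ax]  ⊢ p3, p3⊥

Result: YES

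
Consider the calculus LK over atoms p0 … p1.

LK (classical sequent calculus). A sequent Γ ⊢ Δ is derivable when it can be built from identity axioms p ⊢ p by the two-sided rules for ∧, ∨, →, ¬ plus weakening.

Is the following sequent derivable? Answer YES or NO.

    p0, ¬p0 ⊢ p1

Derivation trace:
[¬L] p0, ¬p0 ⊢ p1
  [WR] p0 ⊢ p0, p1
    [Ax] p0 ⊢ p0

Result: YES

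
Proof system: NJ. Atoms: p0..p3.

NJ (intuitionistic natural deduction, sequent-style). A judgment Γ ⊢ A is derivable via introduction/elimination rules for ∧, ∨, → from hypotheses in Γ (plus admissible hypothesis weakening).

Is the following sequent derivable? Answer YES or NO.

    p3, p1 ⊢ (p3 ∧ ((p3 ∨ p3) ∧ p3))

Derivation trace:
[Wk] p3, p1 ⊢ (p3 ∧ ((p3 ∨ p3) ∧ p3))
  [∧I] p3 ⊢ (p3 ∧ ((p3 ∨ p3) ∧ p3))
    [Ax] p3 ⊢ p3
    [∧I] p3 ⊢ ((p3 ∨ p3) ∧ p3)
      [∨I₁] p3 ⊢ (p3 ∨ p3)
        [Ax] p3 ⊢ p3
      [Ax] p3 ⊢ p3

Result: YES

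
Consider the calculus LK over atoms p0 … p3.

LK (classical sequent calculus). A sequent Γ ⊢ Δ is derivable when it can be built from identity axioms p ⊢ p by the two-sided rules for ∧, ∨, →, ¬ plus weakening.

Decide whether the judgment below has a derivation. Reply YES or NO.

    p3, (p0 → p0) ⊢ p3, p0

Proof tree:
[→L] p3, (p0 → p0) ⊢ p3, p0
  [WR] p3 ⊢ p3, p0
    [Ax] p3 ⊢ p3
  [Ax] p0 ⊢ p0

Result: YES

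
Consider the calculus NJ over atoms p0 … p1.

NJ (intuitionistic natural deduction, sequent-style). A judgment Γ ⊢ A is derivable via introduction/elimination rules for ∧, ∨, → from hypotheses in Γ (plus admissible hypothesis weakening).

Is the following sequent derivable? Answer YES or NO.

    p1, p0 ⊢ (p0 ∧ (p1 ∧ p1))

Derivation trace:
[∧I] p1, p0 ⊢ (p0 ∧ (p1 ∧ p1))
  [Ax] p0 ⊢ p0
  [∧I] p1 ⊢ (p1 ∧ p1)
    [Ax] p1 ⊢ p1
    [Ax] p1 ⊢ p1

Result: YES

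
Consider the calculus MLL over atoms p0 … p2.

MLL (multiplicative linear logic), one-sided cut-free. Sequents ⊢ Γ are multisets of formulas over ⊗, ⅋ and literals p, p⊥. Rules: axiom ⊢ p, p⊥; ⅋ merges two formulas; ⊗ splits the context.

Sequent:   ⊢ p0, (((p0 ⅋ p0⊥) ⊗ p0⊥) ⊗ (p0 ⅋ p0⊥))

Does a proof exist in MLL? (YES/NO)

Derivation trace:
[⊗]  ⊢ p0, (((p0 ⅋ p0⊥) ⊗ p0⊥) ⊗ (p0 ⅋ p0⊥))
  [⊗]  ⊢ p0, ((p0 ⅋ p0⊥) ⊗ p0⊥)
    [⅋]  ⊢ (p0 ⅋ p0⊥)
      [Ax]  ⊢ p0, p0⊥
    [Ax]  ⊢ p0, p0⊥
  [⅋]  ⊢ (p0 ⅋ p0⊥)
    [Ax]  ⊢ p0, p0⊥

Result: YES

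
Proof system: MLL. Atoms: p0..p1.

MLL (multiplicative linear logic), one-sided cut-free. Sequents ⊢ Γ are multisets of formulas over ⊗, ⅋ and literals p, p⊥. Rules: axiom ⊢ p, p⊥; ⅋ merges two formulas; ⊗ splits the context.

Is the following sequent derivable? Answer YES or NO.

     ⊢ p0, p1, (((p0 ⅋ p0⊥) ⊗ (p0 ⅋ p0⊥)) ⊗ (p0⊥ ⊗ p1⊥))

Proof tree:
[⊗]  ⊢ p0, p1, (((p0 ⅋ p0⊥) ⊗ (p0 ⅋ p0⊥)) ⊗ (p0⊥ ⊗ p1⊥))
  [⊗]  ⊢ ((p0 ⅋ p0⊥) ⊗ (p0 ⅋ p0⊥))
    [⅋]  ⊢ (p0 ⅋ p0⊥)
      [Ax]  ⊢ p0, p0⊥
    [⅋]  ⊢ (p0 ⅋ p0⊥)
      [Ax]  ⊢ p0, p0⊥
  [⊗]  ⊢ p0, p1, (p0⊥ ⊗ p1⊥)
    [Ax]  ⊢ p0, p0⊥
    [Ax]  ⊢ p1, p1⊥

Result: YES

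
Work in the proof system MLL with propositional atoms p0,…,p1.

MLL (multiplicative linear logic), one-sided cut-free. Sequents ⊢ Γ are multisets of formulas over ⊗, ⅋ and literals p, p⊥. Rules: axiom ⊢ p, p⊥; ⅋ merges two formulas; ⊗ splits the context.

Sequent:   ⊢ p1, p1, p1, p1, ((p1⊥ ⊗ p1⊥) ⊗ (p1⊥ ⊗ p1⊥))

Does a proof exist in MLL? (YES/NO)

Derivation trace:
[⊗]  ⊢ p1, p1, p1, p1, ((p1⊥ ⊗ p1⊥) ⊗ (p1⊥ ⊗ p1⊥))
  [⊗]  ⊢ p1, p1, (p1⊥ ⊗ p1⊥)
    [Ax]  ⊢ p1, p1⊥
    [Ax]  ⊢ p1, p1⊥
  [⊗]  ⊢ p1, p1, (p1⊥ ⊗ p1⊥)
    [Ax]  ⊢ p1, p1⊥
    [Ax]  ⊢ p1, p1⊥

Result: YES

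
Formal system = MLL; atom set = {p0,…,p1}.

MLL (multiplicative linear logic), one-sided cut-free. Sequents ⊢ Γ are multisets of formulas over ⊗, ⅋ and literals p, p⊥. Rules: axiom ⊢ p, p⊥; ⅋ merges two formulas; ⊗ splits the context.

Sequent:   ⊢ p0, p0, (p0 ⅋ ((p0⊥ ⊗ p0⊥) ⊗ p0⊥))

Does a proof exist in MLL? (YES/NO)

Derivation trace:
[⅋]  ⊢ p0, p0, (p0 ⅋ ((p0⊥ ⊗ p0⊥) ⊗ p0⊥))
  [⊗]  ⊢ p0, p0, p0, ((p0⊥ ⊗ p0⊥) ⊗ p0⊥)
    [⊗]  ⊢ p0, p0, (p0⊥ ⊗ p0⊥)
      [Ax]  ⊢ p0, p0⊥
      [Ax]  ⊢ p0, p0⊥
    [Ax]  ⊢ p0, p0⊥

Result: YES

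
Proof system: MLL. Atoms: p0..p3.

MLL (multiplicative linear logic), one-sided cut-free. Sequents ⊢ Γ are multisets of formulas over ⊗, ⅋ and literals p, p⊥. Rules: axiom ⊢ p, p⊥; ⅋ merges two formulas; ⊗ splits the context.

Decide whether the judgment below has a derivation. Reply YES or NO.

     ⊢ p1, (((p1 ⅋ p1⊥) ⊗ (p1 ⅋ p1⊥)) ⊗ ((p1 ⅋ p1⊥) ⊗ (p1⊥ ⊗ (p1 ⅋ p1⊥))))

Derivation (root first):
[⊗]  ⊢ p1, (((p1 ⅋ p1⊥) ⊗ (p1 ⅋ p1⊥)) ⊗ ((p1 ⅋ p1⊥) ⊗ (p1⊥ ⊗ (p1 ⅋ p1⊥))))
  [⊗]  ⊢ ((p1 ⅋ p1⊥) ⊗ (p1 ⅋ p1⊥))
    [⅋]  ⊢ (p1 ⅋ p1⊥)
      [Ax]  ⊢ p1, p1⊥
    [⅋]  ⊢ (p1 ⅋ p1⊥)
      [Ax]  ⊢ p1, p1⊥
  [⊗]  ⊢ p1, ((p1 ⅋ p1⊥) ⊗ (p1⊥ ⊗ (p1 ⅋ p1⊥)))
    [⅋]  ⊢ (p1 ⅋ p1⊥)
      [Ax]  ⊢ p1, p1⊥
    [⊗]  ⊢ p1, (p1⊥ ⊗ (p1 ⅋ p1⊥))
      [Ax]  ⊢ p1, p1⊥
      [⅋]  ⊢ (p1 ⅋ p1⊥)
        [Ax]  ⊢ p1, p1⊥

Result: YES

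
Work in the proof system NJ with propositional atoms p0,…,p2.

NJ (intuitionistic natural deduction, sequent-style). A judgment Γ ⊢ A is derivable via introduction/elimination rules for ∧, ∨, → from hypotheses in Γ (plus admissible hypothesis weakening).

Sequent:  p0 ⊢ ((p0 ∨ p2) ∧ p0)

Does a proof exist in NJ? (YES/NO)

Derivation (root first):
[∧I] p0 ⊢ ((p0 ∨ p2) ∧ p0)
  [∨I₁] p0 ⊢ (p0 ∨ p2)
    [Ax] p0 ⊢ p0
  [Ax] p0 ⊢ p0

Result: YES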